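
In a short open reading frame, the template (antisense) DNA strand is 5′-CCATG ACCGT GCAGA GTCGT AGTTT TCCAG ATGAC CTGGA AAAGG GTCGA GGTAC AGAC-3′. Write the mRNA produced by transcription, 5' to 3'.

5'-GUCUGUACCUCGACCCUUUUCCAGGUCAUCUGGAAAACUACGACUCUGCACGGUCAUGG-3'

The mRNA has the sequence of the coding strand (reverse complement of the template) with T→U. Reverse complement of CCATGACCGTGCAGAGTCGTAGTTTTCCAGATGACCTGGAAAAGGGTCGAGGTACAGAC is GTCTGTACCTCGACCCTTTTCCAGGTCATCTGGAAAACTACGACTCTGCACGGTCATGG; then T→U.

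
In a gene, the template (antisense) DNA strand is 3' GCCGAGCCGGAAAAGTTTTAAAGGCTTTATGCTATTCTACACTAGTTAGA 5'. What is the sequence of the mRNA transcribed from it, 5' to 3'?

5'-CGGCUCGGCCUUUUCAAAAUUUCCGAAAUACGAUAAGAUGUGAUCAAUCU-3'

Reading the template 3'→5' as shown, RNA polymerase pairs each base (A→U, T→A, G↔C) to build mRNA 5'→3' directly.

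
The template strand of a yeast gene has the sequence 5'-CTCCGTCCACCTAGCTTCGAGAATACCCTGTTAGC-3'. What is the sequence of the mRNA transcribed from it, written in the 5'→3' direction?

5'-GCUAACAGGGUAUUCUCGAAGCUAGGUGGACGGAG-3'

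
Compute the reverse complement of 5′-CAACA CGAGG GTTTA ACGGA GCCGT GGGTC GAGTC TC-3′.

5'-GAGACTCGACCCACGGCTCCGTTAAACCCTCGTGTTG-3'

Reading the sequence 3'→5' and pairing each base (A↔T, G↔C) gives the reverse complement directly.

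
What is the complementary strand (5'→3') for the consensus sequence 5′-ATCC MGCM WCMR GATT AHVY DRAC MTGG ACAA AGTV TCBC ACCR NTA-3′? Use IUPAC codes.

Standard pairs A↔T, G↔C; ambiguity codes pair R↔Y, M↔K, W↔W, B↔V, D↔H, N↔N. Complement (TAGGKCGKWGKYCTAATDBRHYTGKACCTGTTTCABAGVGTGGYNAT), then reverse for 5'→3'.

5'-TANYGGTGVGABACTTTGTCCAKGTYHRBDTAATCYKGWKGCKGGAT-3'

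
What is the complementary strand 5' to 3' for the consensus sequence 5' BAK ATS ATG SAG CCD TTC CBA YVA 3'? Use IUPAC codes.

5'-TBRTVGGAAHGGCTSCATSATMTV-3'

Standard pairs A↔T, G↔C; ambiguity codes pair Y↔R, K↔M, S↔S, B↔V, D↔H. Complement (VTMTASTACSTCGGHAAGGVTRBT), then reverse for 5'→3'.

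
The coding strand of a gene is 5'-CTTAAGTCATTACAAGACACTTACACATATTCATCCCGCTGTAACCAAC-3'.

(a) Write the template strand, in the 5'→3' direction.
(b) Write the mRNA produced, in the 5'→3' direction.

(a) 5'-GTTGGTTACAGCGGGATGAATATGTGTAAGTGTCTTGTAATGACTTAAG-3'
(b) 5'-CUUAAGUCAUUACAAGACACUUACACAUAUUCAUCCCGCUGUAACCAAC-3'

(a) The template strand is the reverse complement of the coding strand: complement GAATTCAGTAATGTTCTGTGAATGTGTATAAGTAGGGCGACATTGGTTG, then reverse.
(b) mRNA matches the coding strand with T→U.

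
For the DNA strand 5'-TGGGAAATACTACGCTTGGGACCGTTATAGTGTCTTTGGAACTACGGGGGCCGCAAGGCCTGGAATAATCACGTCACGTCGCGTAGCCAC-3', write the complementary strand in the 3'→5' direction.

3'-ACCCTTTATGATGCGAACCCTGGCAATATCACAGAAACCTTGATGCCCCCGGCGTTCCGGACCTTATTAGTGCAGTGCAGCGCATCGGTG-5'

Base-pairing A↔T, G↔C gives the complement. The complementary strand is antiparallel, so paired with a 5'→3' strand it runs 3'→5'.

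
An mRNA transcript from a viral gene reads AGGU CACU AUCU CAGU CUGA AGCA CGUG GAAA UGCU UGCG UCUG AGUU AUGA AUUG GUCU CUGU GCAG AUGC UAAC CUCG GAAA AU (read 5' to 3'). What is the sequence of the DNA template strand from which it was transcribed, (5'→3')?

Replace U with T to get the coding DNA strand: AGGTCACTATCTCAGTCTGAAGCACGTGGAAATGCTTGCGTCTGAGTTATGAATTGGTCTCTGTGCAGATGCTAACCTCGGAAAAT. The template strand is its reverse complement (complement TCCAGTGATAGAGTCAGACTTCGTGCACCTTTACGAACGCAGACTCAATACTTAACCAGAGACACGTCTACGATTGGAGCCTTTTA, then reverse).

5'-ATTTTCCGAGGTTAGCATCTGCACAGAGACCAATTCATAACTCAGACGCAAGCATTTCCACGTGCTTCAGACTGAGATAGTGACCT-3'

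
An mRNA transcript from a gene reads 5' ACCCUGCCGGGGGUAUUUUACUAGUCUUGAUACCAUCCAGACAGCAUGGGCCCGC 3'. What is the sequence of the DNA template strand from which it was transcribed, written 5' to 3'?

5′-GCGGGCCCATGCTGTCTGGATGGTATCAAGACTAGTAAAATACCCCCGGCAGGGT-3′

Replace U with T to get the coding DNA strand: ACCCTGCCGGGGGTATTTTACTAGTCTTGATACCATCCAGACAGCATGGGCCCGC. The template strand is its reverse complement (complement TGGGACGGCCCCCATAAAATGATCAGAACTATGGTAGGTCTGTCGTACCCGGGCG, then reverse).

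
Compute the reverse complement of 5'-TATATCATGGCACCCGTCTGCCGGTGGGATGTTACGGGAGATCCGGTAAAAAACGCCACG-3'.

Complement each base (A↔T, G↔C): ATATAGTACCGTGGGCAGACGGCCACCCTACAATGCCCTCTAGGCCATTTTTTGCGGTGC. Then reverse.

5'-CGTGGCGTTTTTTACCGGATCTCCCGTAACATCCCACCGGCAGACGGGTGCCATGATATA-3'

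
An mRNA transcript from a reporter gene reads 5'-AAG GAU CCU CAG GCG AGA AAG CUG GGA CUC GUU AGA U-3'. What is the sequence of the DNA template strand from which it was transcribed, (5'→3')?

5'-ATCTAACGAGTCCCAGCTTTCTCGCCTGAGGATCCTT-3'

Replace U with T to get the coding DNA strand: AAGGATCCTCAGGCGAGAAAGCTGGGACTCGTTAGAT. The template strand is its reverse complement (complement TTCCTAGGAGTCCGCTCTTTCGACCCTGAGCAATCTA, then reverse).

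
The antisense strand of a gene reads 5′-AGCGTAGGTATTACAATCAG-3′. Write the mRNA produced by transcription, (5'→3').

5′-CUGAUUGUAAUACCUACGCU-3′

The mRNA has the sequence of the coding strand (reverse complement of the template) with T→U. Reverse complement of AGCGTAGGTATTACAATCAG is CTGATTGTAATACCTACGCT; then T→U.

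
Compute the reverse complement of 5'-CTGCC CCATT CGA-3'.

5'-TCGAATGGGGCAG-3'

Complement each base (A↔T, G↔C): GACGGGGTAAGCT. Then reverse.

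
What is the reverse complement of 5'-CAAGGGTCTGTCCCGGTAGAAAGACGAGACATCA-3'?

5'-TGATGTCTCGTCTTTCTACCGGGACAGACCCTTG-3'

Reading the sequence 3'→5' and pairing each base (A↔T, G↔C) gives the reverse complement directly.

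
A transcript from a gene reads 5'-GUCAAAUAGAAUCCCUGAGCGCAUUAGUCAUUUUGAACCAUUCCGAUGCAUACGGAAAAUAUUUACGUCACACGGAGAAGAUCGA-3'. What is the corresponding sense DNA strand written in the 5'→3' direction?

The coding DNA strand has the same 5'→3' sequence as the mRNA with U replaced by T.

5'-GTCAAATAGAATCCCTGAGCGCATTAGTCATTTTGAACCATTCCGATGCATACGGAAAATATTTACGTCACACGGAGAAGATCGA-3'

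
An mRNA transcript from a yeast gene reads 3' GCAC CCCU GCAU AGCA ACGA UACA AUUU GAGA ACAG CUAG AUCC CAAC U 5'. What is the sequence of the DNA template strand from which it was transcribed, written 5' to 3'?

5'-CGTGGGGACGTATCGTTGCTATGTTAAACTCTTGTCGATCTAGGGTTGA-3'

Written 5'→3' the mRNA is UCAACCCUAGAUCGACAAGAGUUUAACAUAGCAACGAUACGUCCCCACG, so the coding DNA strand is TCAACCCTAGATCGACAAGAGTTTAACATAGCAACGATACGTCCCCACG. The template is its reverse complement.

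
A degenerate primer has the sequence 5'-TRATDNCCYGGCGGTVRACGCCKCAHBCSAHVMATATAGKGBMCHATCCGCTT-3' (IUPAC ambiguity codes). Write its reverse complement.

Standard pairs A↔T, G↔C; ambiguity codes pair R↔Y, M↔K, S↔S, B↔V, D↔H, N↔N. Complement (AYTAHNGGRCCGCCABYTGCGGMGTDVGSTDBKTATATCMCVKGDTAGGCGAA), then reverse for 5'→3'.

5'-AAGCGGATDGKVCMCTATATKBDTSGVDTGMGGCGTYBACCGCCRGGNHATYA-3'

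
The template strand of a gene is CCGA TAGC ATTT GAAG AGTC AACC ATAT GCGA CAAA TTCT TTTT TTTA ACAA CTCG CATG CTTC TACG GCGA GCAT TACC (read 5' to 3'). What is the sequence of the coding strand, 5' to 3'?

5'-GGTAATGCTCGCCGTAGAAGCATGCGAGTTGTTAAAAAAAAGAATTTGTCGCATATGGTTGACTCTTCAAATGCTATCGG-3'

The coding strand is complementary and antiparallel to the template: take the complement (A↔T, G↔C) and reverse.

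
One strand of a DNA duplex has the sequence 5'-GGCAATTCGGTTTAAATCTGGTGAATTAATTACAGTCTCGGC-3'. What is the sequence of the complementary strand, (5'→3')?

The complement of GGCAATTCGGTTTAAATCTGGTGAATTAATTACAGTCTCGGC is CCGTTAAGCCAAATTTAGACCACTTAATTAATGTCAGAGCCG (A↔T, G↔C). DNA strands are antiparallel, so the complementary strand runs 3'→5'; reversing gives the 5'→3' form.

5'-GCCGAGACTGTAATTAATTCACCAGATTTAAACCGAATTGCC-3'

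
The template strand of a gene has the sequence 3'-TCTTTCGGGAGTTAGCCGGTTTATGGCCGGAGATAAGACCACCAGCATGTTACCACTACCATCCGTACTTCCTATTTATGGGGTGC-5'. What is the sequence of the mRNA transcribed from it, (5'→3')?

5'-AGAAAGCCCUCAAUCGGCCAAAUACCGGCCUCUAUUCUGGUGGUCGUACAAUGGUGAUGGUAGGCAUGAAGGAUAAAUACCCCACG-3'

Reading the template 3'→5' as shown, RNA polymerase pairs each base (A→U, T→A, G↔C) to build mRNA 5'→3' directly.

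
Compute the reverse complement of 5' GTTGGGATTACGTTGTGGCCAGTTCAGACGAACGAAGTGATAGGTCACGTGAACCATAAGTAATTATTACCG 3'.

Complement each base (A↔T, G↔C): CAACCCTAATGCAACACCGGTCAAGTCTGCTTGCTTCACTATCCAGTGCACTTGGTATTCATTAATAATGGC. Then reverse.

5'-CGGTAATAATTACTTATGGTTCACGTGACCTATCACTTCGTTCGTCTGAACTGGCCACAACGTAATCCCAAC-3'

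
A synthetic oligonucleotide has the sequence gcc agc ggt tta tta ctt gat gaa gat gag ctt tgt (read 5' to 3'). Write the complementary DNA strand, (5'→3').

5'-ACAAAGCTCATCTTCATCAAGTAATAAACCGCTGGC-3'

The complement of GCCAGCGGTTTATTACTTGATGAAGATGAGCTTTGT is CGGTCGCCAAATAATGAACTACTTCTACTCGAAACA (A↔T, G↔C). DNA strands are antiparallel, so the complementary strand runs 3'→5'; reversing gives the 5'→3' form.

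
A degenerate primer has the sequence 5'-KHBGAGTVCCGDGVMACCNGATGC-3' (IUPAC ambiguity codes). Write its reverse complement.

Standard pairs A↔T, G↔C; ambiguity codes pair M↔K, B↔V, D↔H, N↔N. Complement (MDVCTCABGGCHCBKTGGNCTACG), then reverse for 5'→3'.

5'-GCATCNGGTKBCHCGGBACTCVDM-3'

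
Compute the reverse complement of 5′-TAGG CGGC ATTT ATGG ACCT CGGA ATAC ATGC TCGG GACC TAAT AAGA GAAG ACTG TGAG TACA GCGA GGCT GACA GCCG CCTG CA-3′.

Reading the sequence 3'→5' and pairing each base (A↔T, G↔C) gives the reverse complement directly.

5'-TGCAGGCGGCTGTCAGCCTCGCTGTACTCACAGTCTTCTCTTATTAGGTCCCGAGCATGTATTCCGAGGTCCATAAATGCCGCCTA-3'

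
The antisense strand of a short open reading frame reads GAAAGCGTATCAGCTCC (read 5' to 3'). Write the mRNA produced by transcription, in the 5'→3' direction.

5'-GGAGCUGAUACGCUUUC-3'

The mRNA has the sequence of the coding strand (reverse complement of the template) with T→U. Reverse complement of GAAAGCGTATCAGCTCC is GGAGCTGATACGCTTTC; then T→U.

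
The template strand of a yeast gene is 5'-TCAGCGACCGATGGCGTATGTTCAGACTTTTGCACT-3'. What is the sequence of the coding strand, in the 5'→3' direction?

The coding strand is complementary and antiparallel to the template: take the complement (A↔T, G↔C) and reverse.

5'-AGTGCAAAAGTCTGAACATACGCCATCGGTCGCTGA-3'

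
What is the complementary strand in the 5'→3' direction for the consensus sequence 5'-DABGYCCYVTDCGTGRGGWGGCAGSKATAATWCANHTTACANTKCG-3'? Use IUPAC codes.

Standard pairs A↔T, G↔C; ambiguity codes pair R↔Y, K↔M, W↔W, S↔S, B↔V, D↔H, N↔N. Complement (HTVCRGGRBAHGCACYCCWCCGTCSMTATTAWGTNDAATGTNAMGC), then reverse for 5'→3'.

5′-CGMANTGTAADNTGWATTATMSCTGCCWCCYCACGHABRGGRCVTH-3′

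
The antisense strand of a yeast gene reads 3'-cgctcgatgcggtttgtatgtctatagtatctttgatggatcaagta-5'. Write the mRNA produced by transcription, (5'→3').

Reading the template 3'→5' as shown, RNA polymerase pairs each base (A→U, T→A, G↔C) to build mRNA 5'→3' directly.

5'-GCGAGCUACGCCAAACAUACAGAUAUCAUAGAAACUACCUAGUUCAU-3'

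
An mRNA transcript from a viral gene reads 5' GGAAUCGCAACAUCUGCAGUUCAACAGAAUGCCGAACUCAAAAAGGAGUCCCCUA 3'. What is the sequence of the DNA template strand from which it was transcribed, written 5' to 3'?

Replace U with T to get the coding DNA strand: GGAATCGCAACATCTGCAGTTCAACAGAATGCCGAACTCAAAAAGGAGTCCCCTA. The template strand is its reverse complement (complement CCTTAGCGTTGTAGACGTCAAGTTGTCTTACGGCTTGAGTTTTTCCTCAGGGGAT, then reverse).

5'-TAGGGGACTCCTTTTTGAGTTCGGCATTCTGTTGAACTGCAGATGTTGCGATTCC-3'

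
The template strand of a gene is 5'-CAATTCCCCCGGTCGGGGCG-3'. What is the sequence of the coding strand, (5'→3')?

The coding strand is complementary and antiparallel to the template: take the complement (A↔T, G↔C) and reverse.

5'-CGCCCCGACCGGGGGAATTG-3'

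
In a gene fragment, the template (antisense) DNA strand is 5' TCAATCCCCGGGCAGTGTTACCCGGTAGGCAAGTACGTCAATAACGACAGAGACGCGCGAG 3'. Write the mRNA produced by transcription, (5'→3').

5'-CUCGCGCGUCUCUGUCGUUAUUGACGUACUUGCCUACCGGGUAACACUGCCCGGGGAUUGA-3'

The mRNA has the sequence of the coding strand (reverse complement of the template) with T→U. Reverse complement of TCAATCCCCGGGCAGTGTTACCCGGTAGGCAAGTACGTCAATAACGACAGAGACGCGCGAG is CTCGCGCGTCTCTGTCGTTATTGACGTACTTGCCTACCGGGTAACACTGCCCGGGGATTGA; then T→U.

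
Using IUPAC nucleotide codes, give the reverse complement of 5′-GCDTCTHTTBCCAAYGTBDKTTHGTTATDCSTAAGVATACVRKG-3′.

5'-CMYBGTATBCTTASGHATAACDAAMHVACRTTGGVAADAGAHGC-3'

Standard pairs A↔T, G↔C; ambiguity codes pair R↔Y, K↔M, S↔S, B↔V, D↔H. Complement (CGHAGADAAVGGTTRCAVHMAADCAATAHGSATTCBTATGBYMC), then reverse for 5'→3'.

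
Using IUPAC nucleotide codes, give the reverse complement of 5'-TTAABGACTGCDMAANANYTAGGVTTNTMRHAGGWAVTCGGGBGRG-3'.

5'-CYCVCCCGABTWCCTDYKANAABCCTARNTNTTKHGCAGTCVTTAA-3'

Standard pairs A↔T, G↔C; ambiguity codes pair R↔Y, M↔K, W↔W, B↔V, D↔H, N↔N. Complement (AATTVCTGACGHKTTNTNRATCCBAANAKYDTCCWTBAGCCCVCYC), then reverse for 5'→3'.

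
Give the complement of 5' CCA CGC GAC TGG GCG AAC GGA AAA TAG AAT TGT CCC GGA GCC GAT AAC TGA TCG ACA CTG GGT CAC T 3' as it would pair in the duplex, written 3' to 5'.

3'-GGTGCGCTGACCCGCTTGCCTTTTATCTTAACAGGGCCTCGGCTATTGACTAGCTGTGACCCAGTGA-5'

Base-pairing A↔T, G↔C gives the complement. The complementary strand is antiparallel, so paired with a 5'→3' strand it runs 3'→5'.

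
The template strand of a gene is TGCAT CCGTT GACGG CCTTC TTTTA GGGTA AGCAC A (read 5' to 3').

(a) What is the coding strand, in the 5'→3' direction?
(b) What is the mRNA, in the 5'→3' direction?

(a) The coding strand is the reverse complement of the template: complement ACGTAGGCAACTGCCGGAAGAAAATCCCATTCGTGT, then reverse.
(b) mRNA has the coding-strand sequence with T→U.

(a) 5'-TGTGCTTACCCTAAAAGAAGGCCGTCAACGGATGCA-3'
(b) 5'-UGUGCUUACCCUAAAAGAAGGCCGUCAACGGAUGCA-3'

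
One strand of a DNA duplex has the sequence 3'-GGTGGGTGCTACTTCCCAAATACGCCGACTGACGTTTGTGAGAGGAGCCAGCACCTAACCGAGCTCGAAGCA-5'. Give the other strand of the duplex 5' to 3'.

The strand is given 3'→5', so its complement runs 5'→3' in the same left-to-right order: pair each base A↔T, G↔C.

5′-CCACCCACGATGAAGGGTTTATGCGGCTGACTGCAAACACTCTCCTCGGTCGTGGATTGGCTCGAGCTTCGT-3′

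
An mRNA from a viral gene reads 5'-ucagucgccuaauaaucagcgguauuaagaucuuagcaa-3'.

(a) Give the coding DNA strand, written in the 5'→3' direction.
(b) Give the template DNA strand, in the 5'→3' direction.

(a) 5'-TCAGTCGCCTAATAATCAGCGGTATTAAGATCTTAGCAA-3'
(b) 5′-TTGCTAAGATCTTAATACCGCTGATTATTAGGCGACTGA-3′

(a) The coding strand matches the mRNA with U→T.
(b) The template strand is the reverse complement of the coding strand.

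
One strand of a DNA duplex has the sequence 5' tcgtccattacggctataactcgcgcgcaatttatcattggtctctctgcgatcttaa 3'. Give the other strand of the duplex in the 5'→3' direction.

The complement of TCGTCCATTACGGCTATAACTCGCGCGCAATTTATCATTGGTCTCTCTGCGATCTTAA is AGCAGGTAATGCCGATATTGAGCGCGCGTTAAATAGTAACCAGAGAGACGCTAGAATT (A↔T, G↔C). DNA strands are antiparallel, so the complementary strand runs 3'→5'; reversing gives the 5'→3' form.

5′-TTAAGATCGCAGAGAGACCAATGATAAATTGCGCGCGAGTTATAGCCGTAATGGACGA-3′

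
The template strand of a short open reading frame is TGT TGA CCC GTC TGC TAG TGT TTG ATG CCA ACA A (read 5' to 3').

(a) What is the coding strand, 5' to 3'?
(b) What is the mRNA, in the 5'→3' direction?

(a) The coding strand is the reverse complement of the template: complement ACAACTGGGCAGACGATCACAAACTACGGTTGTT, then reverse.
(b) mRNA has the coding-strand sequence with T→U.

(a) 5'-TTGTTGGCATCAAACACTAGCAGACGGGTCAACA-3'
(b) 5'-UUGUUGGCAUCAAACACUAGCAGACGGGUCAACA-3'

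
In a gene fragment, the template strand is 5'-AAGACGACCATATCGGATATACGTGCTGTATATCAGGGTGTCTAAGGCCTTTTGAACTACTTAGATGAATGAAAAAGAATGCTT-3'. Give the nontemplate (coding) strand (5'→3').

5'-AAGCATTCTTTTTCATTCATCTAAGTAGTTCAAAAGGCCTTAGACACCCTGATATACAGCACGTATATCCGATATGGTCGTCTT-3'

The coding strand is complementary and antiparallel to the template: take the complement (A↔T, G↔C) and reverse.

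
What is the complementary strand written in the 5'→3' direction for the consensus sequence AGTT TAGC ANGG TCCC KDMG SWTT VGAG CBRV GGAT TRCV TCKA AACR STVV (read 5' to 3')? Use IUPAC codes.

Standard pairs A↔T, G↔C; ambiguity codes pair R↔Y, M↔K, W↔W, S↔S, B↔V, D↔H, N↔N. Complement (TCAAATCGTNCCAGGGMHKCSWAABCTCGVYBCCTAAYGBAGMTTTGYSABB), then reverse for 5'→3'.

5′-BBASYGTTTMGABGYAATCCBYVGCTCBAAWSCKHMGGGACCNTGCTAAACT-3′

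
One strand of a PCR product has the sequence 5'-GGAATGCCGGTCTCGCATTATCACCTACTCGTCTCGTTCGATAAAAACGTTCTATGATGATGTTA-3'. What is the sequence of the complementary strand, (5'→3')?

5'-TAACATCATCATAGAACGTTTTTATCGAACGAGACGAGTAGGTGATAATGCGAGACCGGCATTCC-3'

The complement of GGAATGCCGGTCTCGCATTATCACCTACTCGTCTCGTTCGATAAAAACGTTCTATGATGATGTTA is CCTTACGGCCAGAGCGTAATAGTGGATGAGCAGAGCAAGCTATTTTTGCAAGATACTACTACAAT (A↔T, G↔C). DNA strands are antiparallel, so the complementary strand runs 3'→5'; reversing gives the 5'→3' form.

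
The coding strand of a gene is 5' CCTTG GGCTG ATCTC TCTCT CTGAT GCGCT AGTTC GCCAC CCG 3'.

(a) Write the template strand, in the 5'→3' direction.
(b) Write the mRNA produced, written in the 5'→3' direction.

(a) 5'-CGGGTGGCGAACTAGCGCATCAGAGAGAGAGATCAGCCCAAGG-3'
(b) 5'-CCUUGGGCUGAUCUCUCUCUCUGAUGCGCUAGUUCGCCACCCG-3'

(a) The template strand is the reverse complement of the coding strand: complement GGAACCCGACTAGAGAGAGAGACTACGCGATCAAGCGGTGGGC, then reverse.
(b) mRNA matches the coding strand with T→U.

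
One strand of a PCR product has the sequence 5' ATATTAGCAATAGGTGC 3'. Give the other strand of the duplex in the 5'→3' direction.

Pairing A↔T and G↔C gives TATAATCGTTATCCACG, running 3'→5'. Reverse for the 5'→3' convention.

5'-GCACCTATTGCTAATAT-3'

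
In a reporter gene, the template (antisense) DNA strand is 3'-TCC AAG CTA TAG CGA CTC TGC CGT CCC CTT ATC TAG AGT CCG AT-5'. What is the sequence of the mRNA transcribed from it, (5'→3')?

5'-AGGUUCGAUAUCGCUGAGACGGCAGGGGAAUAGAUCUCAGGCUA-3'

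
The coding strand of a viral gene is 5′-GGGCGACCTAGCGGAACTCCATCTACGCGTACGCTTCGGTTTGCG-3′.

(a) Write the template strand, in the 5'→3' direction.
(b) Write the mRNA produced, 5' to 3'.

(a) 5'-CGCAAACCGAAGCGTACGCGTAGATGGAGTTCCGCTAGGTCGCCC-3'
(b) 5'-GGGCGACCUAGCGGAACUCCAUCUACGCGUACGCUUCGGUUUGCG-3'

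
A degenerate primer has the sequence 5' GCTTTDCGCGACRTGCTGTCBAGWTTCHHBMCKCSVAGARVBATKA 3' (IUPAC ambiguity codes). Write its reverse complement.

5'-TMATVBYTCTBSGMGKVDDGAAWCTVGACAGCAYGTCGCGHAAAGC-3'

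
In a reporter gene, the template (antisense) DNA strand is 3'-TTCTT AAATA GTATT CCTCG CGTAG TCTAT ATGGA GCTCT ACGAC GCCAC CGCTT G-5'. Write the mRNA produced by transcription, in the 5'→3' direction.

Reading the template 3'→5' as shown, RNA polymerase pairs each base (A→U, T→A, G↔C) to build mRNA 5'→3' directly.

5'-AAGAAUUUAUCAUAAGGAGCGCAUCAGAUAUACCUCGAGAUGCUGCGGUGGCGAAC-3'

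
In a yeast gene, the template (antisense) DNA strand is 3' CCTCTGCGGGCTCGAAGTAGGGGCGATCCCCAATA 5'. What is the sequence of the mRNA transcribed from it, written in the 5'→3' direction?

5'-GGAGACGCCCGAGCUUCAUCCCCGCUAGGGGUUAU-3'

Reading the template 3'→5' as shown, RNA polymerase pairs each base (A→U, T→A, G↔C) to build mRNA 5'→3' directly.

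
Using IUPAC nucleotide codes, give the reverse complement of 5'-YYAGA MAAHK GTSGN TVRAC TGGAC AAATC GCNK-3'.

5'-MNGCGATTTGTCCAGTYBANCSACMDTTKTCTRR-3'

Standard pairs A↔T, G↔C; ambiguity codes pair R↔Y, M↔K, S↔S, H↔D, V↔B, N↔N. Complement (RRTCTKTTDMCASCNABYTGACCTGTTTAGCGNM), then reverse for 5'→3'.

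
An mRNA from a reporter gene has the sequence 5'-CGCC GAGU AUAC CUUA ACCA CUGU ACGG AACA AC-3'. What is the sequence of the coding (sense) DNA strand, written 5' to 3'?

The coding DNA strand has the same 5'→3' sequence as the mRNA with U replaced by T.

5'-CGCCGAGTATACCTTAACCACTGTACGGAACAAC-3'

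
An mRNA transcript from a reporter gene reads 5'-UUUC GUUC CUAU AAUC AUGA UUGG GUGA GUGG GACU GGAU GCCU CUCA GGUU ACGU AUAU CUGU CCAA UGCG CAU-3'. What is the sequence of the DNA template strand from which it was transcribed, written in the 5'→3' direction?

5'-ATGCGCATTGGACAGATATACGTAACCTGAGAGGCATCCAGTCCCACTCACCCAATCATGATTATAGGAACGAAA-3'

Replace U with T to get the coding DNA strand: TTTCGTTCCTATAATCATGATTGGGTGAGTGGGACTGGATGCCTCTCAGGTTACGTATATCTGTCCAATGCGCAT. The template strand is its reverse complement (complement AAAGCAAGGATATTAGTACTAACCCACTCACCCTGACCTACGGAGAGTCCAATGCATATAGACAGGTTACGCGTA, then reverse).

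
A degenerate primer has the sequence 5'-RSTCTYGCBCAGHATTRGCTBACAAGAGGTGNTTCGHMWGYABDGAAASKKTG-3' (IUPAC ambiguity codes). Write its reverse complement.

5'-CAMMSTTTCHVTRCWKDCGAANCACCTCTTGTVAGCYAATDCTGVGCRAGASY-3'

Standard pairs A↔T, G↔C; ambiguity codes pair R↔Y, M↔K, W↔W, S↔S, B↔V, D↔H, N↔N. Complement (YSAGARCGVGTCDTAAYCGAVTGTTCTCCACNAAGCDKWCRTVHCTTTSMMAC), then reverse for 5'→3'.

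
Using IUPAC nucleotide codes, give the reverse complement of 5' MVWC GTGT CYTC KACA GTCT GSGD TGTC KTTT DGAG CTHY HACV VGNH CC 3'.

5'-GGDNCBBGTDRDAGCTCHAAAMGACAHCSCAGACTGTMGARGACACGWBK-3'

Standard pairs A↔T, G↔C; ambiguity codes pair Y↔R, M↔K, W↔W, S↔S, D↔H, V↔B, N↔N. Complement (KBWGCACAGRAGMTGTCAGACSCHACAGMAAAHCTCGADRDTGBBCNDGG), then reverse for 5'→3'.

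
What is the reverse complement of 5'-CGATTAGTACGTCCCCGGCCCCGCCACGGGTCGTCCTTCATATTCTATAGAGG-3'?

5'-CCTCTATAGAATATGAAGGACGACCCGTGGCGGGGCCGGGGACGTACTAATCG-3'

Reading the sequence 3'→5' and pairing each base (A↔T, G↔C) gives the reverse complement directly.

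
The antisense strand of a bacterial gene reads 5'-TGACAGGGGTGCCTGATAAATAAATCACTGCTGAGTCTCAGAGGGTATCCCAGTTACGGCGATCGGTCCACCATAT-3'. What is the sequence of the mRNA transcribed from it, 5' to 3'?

The mRNA has the sequence of the coding strand (reverse complement of the template) with T→U. Reverse complement of TGACAGGGGTGCCTGATAAATAAATCACTGCTGAGTCTCAGAGGGTATCCCAGTTACGGCGATCGGTCCACCATAT is ATATGGTGGACCGATCGCCGTAACTGGGATACCCTCTGAGACTCAGCAGTGATTTATTTATCAGGCACCCCTGTCA; then T→U.

5'-AUAUGGUGGACCGAUCGCCGUAACUGGGAUACCCUCUGAGACUCAGCAGUGAUUUAUUUAUCAGGCACCCCUGUCA-3'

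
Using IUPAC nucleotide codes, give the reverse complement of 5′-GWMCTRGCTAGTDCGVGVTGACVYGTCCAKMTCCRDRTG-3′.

5'-CAYHYGGAKMTGGACRBGTCABCBCGHACTAGCYAGKWC-3'

Standard pairs A↔T, G↔C; ambiguity codes pair R↔Y, M↔K, W↔W, D↔H, V↔B. Complement (CWKGAYCGATCAHGCBCBACTGBRCAGGTMKAGGYHYAC), then reverse for 5'→3'.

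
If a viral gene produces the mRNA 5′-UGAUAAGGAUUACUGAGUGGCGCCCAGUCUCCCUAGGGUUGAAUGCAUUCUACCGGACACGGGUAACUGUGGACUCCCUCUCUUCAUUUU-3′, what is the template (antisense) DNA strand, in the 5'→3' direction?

5'-AAAATGAAGAGAGGGAGTCCACAGTTACCCGTGTCCGGTAGAATGCATTCAACCCTAGGGAGACTGGGCGCCACTCAGTAATCCTTATCA-3'

Replace U with T to get the coding DNA strand: TGATAAGGATTACTGAGTGGCGCCCAGTCTCCCTAGGGTTGAATGCATTCTACCGGACACGGGTAACTGTGGACTCCCTCTCTTCATTTT. The template strand is its reverse complement (complement ACTATTCCTAATGACTCACCGCGGGTCAGAGGGATCCCAACTTACGTAAGATGGCCTGTGCCCATTGACACCTGAGGGAGAGAAGTAAAA, then reverse).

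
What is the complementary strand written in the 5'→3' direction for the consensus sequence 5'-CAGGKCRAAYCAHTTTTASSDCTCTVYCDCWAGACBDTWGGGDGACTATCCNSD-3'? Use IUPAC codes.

5'-HSNGGATAGTCHCCCWAHVGTCTWGHGRBAGAGHSSTAAAADTGRTTYGMCCTG-3'

Standard pairs A↔T, G↔C; ambiguity codes pair R↔Y, K↔M, W↔W, S↔S, B↔V, D↔H, N↔N. Complement (GTCCMGYTTRGTDAAAATSSHGAGABRGHGWTCTGVHAWCCCHCTGATAGGNSH), then reverse for 5'→3'.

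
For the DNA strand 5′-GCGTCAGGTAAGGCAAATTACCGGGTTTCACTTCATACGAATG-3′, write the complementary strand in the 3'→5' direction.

Base-pairing A↔T, G↔C gives the complement. The complementary strand is antiparallel, so paired with a 5'→3' strand it runs 3'→5'.

3'-CGCAGTCCATTCCGTTTAATGGCCCAAAGTGAAGTATGCTTAC-5'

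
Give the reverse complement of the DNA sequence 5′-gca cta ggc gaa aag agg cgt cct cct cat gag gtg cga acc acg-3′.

5'-CGTGGTTCGCACCTCATGAGGAGGACGCCTCTTTTCGCCTAGTGC-3'

Reading the sequence 3'→5' and pairing each base (A↔T, G↔C) gives the reverse complement directly.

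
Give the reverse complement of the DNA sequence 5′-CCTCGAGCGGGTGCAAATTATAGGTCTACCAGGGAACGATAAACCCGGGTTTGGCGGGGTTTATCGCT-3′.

Complement each base (A↔T, G↔C): GGAGCTCGCCCACGTTTAATATCCAGATGGTCCCTTGCTATTTGGGCCCAAACCGCCCCAAATAGCGA. Then reverse.

5'-AGCGATAAACCCCGCCAAACCCGGGTTTATCGTTCCCTGGTAGACCTATAATTTGCACCCGCTCGAGG-3'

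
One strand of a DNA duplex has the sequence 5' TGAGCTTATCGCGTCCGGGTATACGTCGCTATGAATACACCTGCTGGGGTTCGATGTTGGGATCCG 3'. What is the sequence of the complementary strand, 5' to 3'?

5'-CGGATCCCAACATCGAACCCCAGCAGGTGTATTCATAGCGACGTATACCCGGACGCGATAAGCTCA-3'

The complement of TGAGCTTATCGCGTCCGGGTATACGTCGCTATGAATACACCTGCTGGGGTTCGATGTTGGGATCCG is ACTCGAATAGCGCAGGCCCATATGCAGCGATACTTATGTGGACGACCCCAAGCTACAACCCTAGGC (A↔T, G↔C). DNA strands are antiparallel, so the complementary strand runs 3'→5'; reversing gives the 5'→3' form.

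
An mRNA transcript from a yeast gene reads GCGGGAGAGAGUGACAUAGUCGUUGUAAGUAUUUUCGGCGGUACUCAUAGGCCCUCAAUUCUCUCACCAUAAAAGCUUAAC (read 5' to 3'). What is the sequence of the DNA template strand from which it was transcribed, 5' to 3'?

5'-GTTAAGCTTTTATGGTGAGAGAATTGAGGGCCTATGAGTACCGCCGAAAATACTTACAACGACTATGTCACTCTCTCCCGC-3'

Replace U with T to get the coding DNA strand: GCGGGAGAGAGTGACATAGTCGTTGTAAGTATTTTCGGCGGTACTCATAGGCCCTCAATTCTCTCACCATAAAAGCTTAAC. The template strand is its reverse complement (complement CGCCCTCTCTCACTGTATCAGCAACATTCATAAAAGCCGCCATGAGTATCCGGGAGTTAAGAGAGTGGTATTTTCGAATTG, then reverse).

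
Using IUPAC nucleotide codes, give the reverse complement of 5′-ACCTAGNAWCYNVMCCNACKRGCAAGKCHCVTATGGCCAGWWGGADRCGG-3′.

5'-CCGYHTCCWWCTGGCCATABGDGMCTTGCYMGTNGGKBNRGWTNCTAGGT-3'

Standard pairs A↔T, G↔C; ambiguity codes pair R↔Y, M↔K, W↔W, D↔H, V↔B, N↔N. Complement (TGGATCNTWGRNBKGGNTGMYCGTTCMGDGBATACCGGTCWWCCTHYGCC), then reverse for 5'→3'.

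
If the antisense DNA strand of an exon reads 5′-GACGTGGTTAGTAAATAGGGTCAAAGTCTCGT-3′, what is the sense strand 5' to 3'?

5'-ACGAGACTTTGACCCTATTTACTAACCACGTC-3'

The coding strand is complementary and antiparallel to the template: take the complement (A↔T, G↔C) and reverse.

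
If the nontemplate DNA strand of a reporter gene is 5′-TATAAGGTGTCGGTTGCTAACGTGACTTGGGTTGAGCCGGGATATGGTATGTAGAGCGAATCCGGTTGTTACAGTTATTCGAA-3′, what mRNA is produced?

5'-UAUAAGGUGUCGGUUGCUAACGUGACUUGGGUUGAGCCGGGAUAUGGUAUGUAGAGCGAAUCCGGUUGUUACAGUUAUUCGAA-3'

The mRNA is synthesized from the template strand, so it matches the coding strand with T replaced by U.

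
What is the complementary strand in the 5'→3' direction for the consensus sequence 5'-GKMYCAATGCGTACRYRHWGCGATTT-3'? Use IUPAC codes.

Standard pairs A↔T, G↔C; ambiguity codes pair R↔Y, M↔K, W↔W, H↔D. Complement (CMKRGTTACGCATGYRYDWCGCTAAA), then reverse for 5'→3'.

5'-AAATCGCWDYRYGTACGCATTGRKMC-3'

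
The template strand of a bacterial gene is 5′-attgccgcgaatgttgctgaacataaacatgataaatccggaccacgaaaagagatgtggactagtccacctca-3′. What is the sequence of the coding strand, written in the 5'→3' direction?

The coding strand is complementary and antiparallel to the template: take the complement (A↔T, G↔C) and reverse.

5′-TGAGGTGGACTAGTCCACATCTCTTTTCGTGGTCCGGATTTATCATGTTTATGTTCAGCAACATTCGCGGCAAT-3′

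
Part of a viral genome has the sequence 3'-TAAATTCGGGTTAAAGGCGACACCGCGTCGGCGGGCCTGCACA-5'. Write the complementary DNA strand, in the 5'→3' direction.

5'-ATTTAAGCCCAATTTCCGCTGTGGCGCAGCCGCCCGGACGTGT-3'

The strand is given 3'→5', so its complement runs 5'→3' in the same left-to-right order: pair each base A↔T, G↔C.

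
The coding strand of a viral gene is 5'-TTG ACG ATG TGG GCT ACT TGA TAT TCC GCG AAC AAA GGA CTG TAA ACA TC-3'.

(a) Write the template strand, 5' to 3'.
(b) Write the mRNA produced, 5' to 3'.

(a) 5'-GATGTTTACAGTCCTTTGTTCGCGGAATATCAAGTAGCCCACATCGTCAA-3'
(b) 5'-UUGACGAUGUGGGCUACUUGAUAUUCCGCGAACAAAGGACUGUAAACAUC-3'

(a) The template strand is the reverse complement of the coding strand: complement AACTGCTACACCCGATGAACTATAAGGCGCTTGTTTCCTGACATTTGTAG, then reverse.
(b) mRNA matches the coding strand with T→U.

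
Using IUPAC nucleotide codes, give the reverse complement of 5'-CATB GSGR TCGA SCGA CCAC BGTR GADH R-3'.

5'-YDHTCYACVGTGGTCGSTCGAYCSCVATG-3'

Standard pairs A↔T, G↔C; ambiguity codes pair R↔Y, S↔S, B↔V, D↔H. Complement (GTAVCSCYAGCTSGCTGGTGVCAYCTHDY), then reverse for 5'→3'.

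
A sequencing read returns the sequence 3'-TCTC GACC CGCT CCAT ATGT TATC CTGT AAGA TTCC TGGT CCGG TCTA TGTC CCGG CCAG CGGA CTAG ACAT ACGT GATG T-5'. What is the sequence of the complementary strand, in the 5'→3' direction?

The strand is given 3'→5', so its complement runs 5'→3' in the same left-to-right order: pair each base A↔T, G↔C.

5'-AGAGCTGGGCGAGGTATACAATAGGACATTCTAAGGACCAGGCCAGATACAGGGCCGGTCGCCTGATCTGTATGCACTACA-3'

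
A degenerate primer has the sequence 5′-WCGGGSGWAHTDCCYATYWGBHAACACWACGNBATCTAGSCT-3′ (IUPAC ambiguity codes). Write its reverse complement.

5′-AGSCTAGATVNCGTWGTGTTDVCWRATRGGHADTWCSCCCGW-3′

Standard pairs A↔T, G↔C; ambiguity codes pair Y↔R, W↔W, S↔S, B↔V, D↔H, N↔N. Complement (WGCCCSCWTDAHGGRTARWCVDTTGTGWTGCNVTAGATCSGA), then reverse for 5'→3'.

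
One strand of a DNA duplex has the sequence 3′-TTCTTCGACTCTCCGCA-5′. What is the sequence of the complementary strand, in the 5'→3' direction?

The strand is given 3'→5', so its complement runs 5'→3' in the same left-to-right order: pair each base A↔T, G↔C.

5'-AAGAAGCTGAGAGGCGT-3'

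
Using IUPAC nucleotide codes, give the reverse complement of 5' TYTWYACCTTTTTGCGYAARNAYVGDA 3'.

Standard pairs A↔T, G↔C; ambiguity codes pair R↔Y, W↔W, D↔H, V↔B, N↔N. Complement (ARAWRTGGAAAAACGCRTTYNTRBCHT), then reverse for 5'→3'.

5'-THCBRTNYTTRCGCAAAAAGGTRWARA-3'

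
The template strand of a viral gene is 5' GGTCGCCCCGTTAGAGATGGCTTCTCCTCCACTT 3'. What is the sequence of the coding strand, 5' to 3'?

5'-AAGTGGAGGAGAAGCCATCTCTAACGGGGCGACC-3'

The coding strand is complementary and antiparallel to the template: take the complement (A↔T, G↔C) and reverse.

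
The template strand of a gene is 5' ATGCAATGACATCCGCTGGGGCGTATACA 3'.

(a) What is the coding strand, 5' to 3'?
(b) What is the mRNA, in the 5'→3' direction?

(a) The coding strand is the reverse complement of the template: complement TACGTTACTGTAGGCGACCCCGCATATGT, then reverse.
(b) mRNA has the coding-strand sequence with T→U.

(a) 5′-TGTATACGCCCCAGCGGATGTCATTGCAT-3′
(b) 5'-UGUAUACGCCCCAGCGGAUGUCAUUGCAU-3'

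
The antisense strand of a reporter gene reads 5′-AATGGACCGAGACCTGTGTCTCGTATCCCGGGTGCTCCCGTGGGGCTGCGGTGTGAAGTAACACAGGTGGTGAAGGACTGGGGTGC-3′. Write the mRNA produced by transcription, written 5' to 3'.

5′-GCACCCCAGUCCUUCACCACCUGUGUUACUUCACACCGCAGCCCCACGGGAGCACCCGGGAUACGAGACACAGGUCUCGGUCCAUU-3′

RNA polymerase reads the template 3'→5' and synthesizes mRNA 5'→3' by base-pairing (A→U, T→A, G↔C). The complement of the template is TTACCTGGCTCTGGACACAGAGCATAGGGCCCACGAGGGCACCCCGACGCCACACTTCATTGTGTCCACCACTTCCTGACCCCACG; antiparallel, so 5'→3' the coding strand is GCACCCCAGTCCTTCACCACCTGTGTTACTTCACACCGCAGCCCCACGGGAGCACCCGGGATACGAGACACAGGTCTCGGTCCATT. Replace T with U for the mRNA.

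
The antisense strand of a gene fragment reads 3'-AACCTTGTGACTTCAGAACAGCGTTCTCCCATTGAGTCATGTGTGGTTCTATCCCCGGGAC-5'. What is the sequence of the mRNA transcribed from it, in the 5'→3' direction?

Reading the template 3'→5' as shown, RNA polymerase pairs each base (A→U, T→A, G↔C) to build mRNA 5'→3' directly.

5'-UUGGAACACUGAAGUCUUGUCGCAAGAGGGUAACUCAGUACACACCAAGAUAGGGGCCCUG-3'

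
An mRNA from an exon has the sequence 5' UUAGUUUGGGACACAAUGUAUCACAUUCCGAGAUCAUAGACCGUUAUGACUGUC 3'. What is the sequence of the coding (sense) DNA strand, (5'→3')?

5'-TTAGTTTGGGACACAATGTATCACATTCCGAGATCATAGACCGTTATGACTGTC-3'

The coding DNA strand has the same 5'→3' sequence as the mRNA with U replaced by T.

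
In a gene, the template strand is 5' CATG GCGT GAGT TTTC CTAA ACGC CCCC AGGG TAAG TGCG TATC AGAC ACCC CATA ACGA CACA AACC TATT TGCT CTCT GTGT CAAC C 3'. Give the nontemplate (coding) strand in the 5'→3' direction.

The coding strand is complementary and antiparallel to the template: take the complement (A↔T, G↔C) and reverse.

5'-GGTTGACACAGAGAGCAAATAGGTTTGTGTCGTTATGGGGTGTCTGATACGCACTTACCCTGGGGGCGTTTAGGAAAACTCACGCCATG-3'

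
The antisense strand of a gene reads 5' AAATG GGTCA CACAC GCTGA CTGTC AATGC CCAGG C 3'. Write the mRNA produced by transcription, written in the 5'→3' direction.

RNA polymerase reads the template 3'→5' and synthesizes mRNA 5'→3' by base-pairing (A→U, T→A, G↔C). The complement of the template is TTTACCCAGTGTGTGCGACTGACAGTTACGGGTCCG; antiparallel, so 5'→3' the coding strand is GCCTGGGCATTGACAGTCAGCGTGTGTGACCCATTT. Replace T with U for the mRNA.

5'-GCCUGGGCAUUGACAGUCAGCGUGUGUGACCCAUUU-3'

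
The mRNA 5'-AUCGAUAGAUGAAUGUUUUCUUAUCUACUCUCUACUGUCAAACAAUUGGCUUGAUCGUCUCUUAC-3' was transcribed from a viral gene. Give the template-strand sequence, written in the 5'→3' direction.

Replace U with T to get the coding DNA strand: ATCGATAGATGAATGTTTTCTTATCTACTCTCTACTGTCAAACAATTGGCTTGATCGTCTCTTAC. The template strand is its reverse complement (complement TAGCTATCTACTTACAAAAGAATAGATGAGAGATGACAGTTTGTTAACCGAACTAGCAGAGAATG, then reverse).

5'-GTAAGAGACGATCAAGCCAATTGTTTGACAGTAGAGAGTAGATAAGAAAACATTCATCTATCGAT-3'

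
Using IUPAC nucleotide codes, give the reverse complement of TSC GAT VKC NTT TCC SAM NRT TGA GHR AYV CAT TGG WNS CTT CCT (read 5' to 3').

5′-AGGAAGSNWCCAATGBRTYDCTCAAYNKTSGGAAANGMBATCGSA-3′

Standard pairs A↔T, G↔C; ambiguity codes pair R↔Y, M↔K, W↔W, S↔S, H↔D, V↔B, N↔N. Complement (ASGCTABMGNAAAGGSTKNYAACTCDYTRBGTAACCWNSGAAGGA), then reverse for 5'→3'.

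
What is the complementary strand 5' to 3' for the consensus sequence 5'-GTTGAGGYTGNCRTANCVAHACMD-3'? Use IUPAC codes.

Standard pairs A↔T, G↔C; ambiguity codes pair R↔Y, M↔K, D↔H, V↔B, N↔N. Complement (CAACTCCRACNGYATNGBTDTGKH), then reverse for 5'→3'.

5′-HKGTDTBGNTAYGNCARCCTCAAC-3′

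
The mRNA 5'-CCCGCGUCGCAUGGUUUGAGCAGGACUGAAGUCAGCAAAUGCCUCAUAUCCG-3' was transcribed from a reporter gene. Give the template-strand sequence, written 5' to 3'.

5'-CGGATATGAGGCATTTGCTGACTTCAGTCCTGCTCAAACCATGCGACGCGGG-3'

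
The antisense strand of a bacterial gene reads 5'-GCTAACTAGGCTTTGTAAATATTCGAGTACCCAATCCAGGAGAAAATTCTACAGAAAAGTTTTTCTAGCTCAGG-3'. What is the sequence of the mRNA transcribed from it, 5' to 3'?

5'-CCUGAGCUAGAAAAACUUUUCUGUAGAAUUUUCUCCUGGAUUGGGUACUCGAAUAUUUACAAAGCCUAGUUAGC-3'

The mRNA has the sequence of the coding strand (reverse complement of the template) with T→U. Reverse complement of GCTAACTAGGCTTTGTAAATATTCGAGTACCCAATCCAGGAGAAAATTCTACAGAAAAGTTTTTCTAGCTCAGG is CCTGAGCTAGAAAAACTTTTCTGTAGAATTTTCTCCTGGATTGGGTACTCGAATATTTACAAAGCCTAGTTAGC; then T→U.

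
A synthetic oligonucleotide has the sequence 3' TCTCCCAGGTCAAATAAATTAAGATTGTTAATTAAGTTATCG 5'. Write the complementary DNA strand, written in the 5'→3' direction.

The strand is given 3'→5', so its complement runs 5'→3' in the same left-to-right order: pair each base A↔T, G↔C.

5'-AGAGGGTCCAGTTTATTTAATTCTAACAATTAATTCAATAGC-3'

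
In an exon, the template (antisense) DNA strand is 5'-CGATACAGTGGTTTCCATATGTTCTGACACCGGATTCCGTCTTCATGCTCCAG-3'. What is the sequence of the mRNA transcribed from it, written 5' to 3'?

5′-CUGGAGCAUGAAGACGGAAUCCGGUGUCAGAACAUAUGGAAACCACUGUAUCG-3′

RNA polymerase reads the template 3'→5' and synthesizes mRNA 5'→3' by base-pairing (A→U, T→A, G↔C). The complement of the template is GCTATGTCACCAAAGGTATACAAGACTGTGGCCTAAGGCAGAAGTACGAGGTC; antiparallel, so 5'→3' the coding strand is CTGGAGCATGAAGACGGAATCCGGTGTCAGAACATATGGAAACCACTGTATCG. Replace T with U for the mRNA.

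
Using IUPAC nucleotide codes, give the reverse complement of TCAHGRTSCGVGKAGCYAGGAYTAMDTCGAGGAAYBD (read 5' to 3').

Standard pairs A↔T, G↔C; ambiguity codes pair R↔Y, M↔K, S↔S, B↔V, D↔H. Complement (AGTDCYASGCBCMTCGRTCCTRATKHAGCTCCTTRVH), then reverse for 5'→3'.

5'-HVRTTCCTCGAHKTARTCCTRGCTMCBCGSAYCDTGA-3'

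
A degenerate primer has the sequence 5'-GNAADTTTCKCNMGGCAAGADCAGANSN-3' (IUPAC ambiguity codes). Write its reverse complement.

Standard pairs A↔T, G↔C; ambiguity codes pair M↔K, S↔S, D↔H, N↔N. Complement (CNTTHAAAGMGNKCCGTTCTHGTCTNSN), then reverse for 5'→3'.

5′-NSNTCTGHTCTTGCCKNGMGAAAHTTNC-3′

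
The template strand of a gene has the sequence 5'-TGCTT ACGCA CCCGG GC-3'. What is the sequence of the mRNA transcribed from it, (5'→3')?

RNA polymerase reads the template 3'→5' and synthesizes mRNA 5'→3' by base-pairing (A→U, T→A, G↔C). The complement of the template is ACGAATGCGTGGGCCCG; antiparallel, so 5'→3' the coding strand is GCCCGGGTGCGTAAGCA. Replace T with U for the mRNA.

5'-GCCCGGGUGCGUAAGCA-3'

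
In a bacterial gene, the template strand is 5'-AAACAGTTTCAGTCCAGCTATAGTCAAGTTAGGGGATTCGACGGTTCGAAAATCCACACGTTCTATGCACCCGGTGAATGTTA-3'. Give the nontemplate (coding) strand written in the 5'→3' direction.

The coding strand is complementary and antiparallel to the template: take the complement (A↔T, G↔C) and reverse.

5'-TAACATTCACCGGGTGCATAGAACGTGTGGATTTTCGAACCGTCGAATCCCCTAACTTGACTATAGCTGGACTGAAACTGTTT-3'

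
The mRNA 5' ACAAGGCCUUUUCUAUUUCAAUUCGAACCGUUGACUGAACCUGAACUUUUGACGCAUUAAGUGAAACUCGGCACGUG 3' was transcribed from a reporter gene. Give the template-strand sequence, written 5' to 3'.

Replace U with T to get the coding DNA strand: ACAAGGCCTTTTCTATTTCAATTCGAACCGTTGACTGAACCTGAACTTTTGACGCATTAAGTGAAACTCGGCACGTG. The template strand is its reverse complement (complement TGTTCCGGAAAAGATAAAGTTAAGCTTGGCAACTGACTTGGACTTGAAAACTGCGTAATTCACTTTGAGCCGTGCAC, then reverse).

5'-CACGTGCCGAGTTTCACTTAATGCGTCAAAAGTTCAGGTTCAGTCAACGGTTCGAATTGAAATAGAAAAGGCCTTGT-3'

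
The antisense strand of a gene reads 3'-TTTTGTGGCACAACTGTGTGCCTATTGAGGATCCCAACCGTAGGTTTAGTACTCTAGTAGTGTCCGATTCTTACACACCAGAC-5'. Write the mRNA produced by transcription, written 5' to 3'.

Reading the template 3'→5' as shown, RNA polymerase pairs each base (A→U, T→A, G↔C) to build mRNA 5'→3' directly.

5'-AAAACACCGUGUUGACACACGGAUAACUCCUAGGGUUGGCAUCCAAAUCAUGAGAUCAUCACAGGCUAAGAAUGUGUGGUCUG-3'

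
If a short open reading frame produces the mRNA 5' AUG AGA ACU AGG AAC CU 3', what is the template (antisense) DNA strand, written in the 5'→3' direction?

Replace U with T to get the coding DNA strand: ATGAGAACTAGGAACCT. The template strand is its reverse complement (complement TACTCTTGATCCTTGGA, then reverse).

5′-AGGTTCCTAGTTCTCAT-3′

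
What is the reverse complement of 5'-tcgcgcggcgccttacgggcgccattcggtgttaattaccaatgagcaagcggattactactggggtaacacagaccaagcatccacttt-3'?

5'-AAAGTGGATGCTTGGTCTGTGTTACCCCAGTAGTAATCCGCTTGCTCATTGGTAATTAACACCGAATGGCGCCCGTAAGGCGCCGCGCGA-3'

Complement each base (A↔T, G↔C): AGCGCGCCGCGGAATGCCCGCGGTAAGCCACAATTAATGGTTACTCGTTCGCCTAATGATGACCCCATTGTGTCTGGTTCGTAGGTGAAA. Then reverse.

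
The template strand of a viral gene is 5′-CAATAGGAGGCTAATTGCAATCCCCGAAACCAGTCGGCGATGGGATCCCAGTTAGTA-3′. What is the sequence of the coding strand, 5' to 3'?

5'-TACTAACTGGGATCCCATCGCCGACTGGTTTCGGGGATTGCAATTAGCCTCCTATTG-3'

The coding strand is complementary and antiparallel to the template: take the complement (A↔T, G↔C) and reverse.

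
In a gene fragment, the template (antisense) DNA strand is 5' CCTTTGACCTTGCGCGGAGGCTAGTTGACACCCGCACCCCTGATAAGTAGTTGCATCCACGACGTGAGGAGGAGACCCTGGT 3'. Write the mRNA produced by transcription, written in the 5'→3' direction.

The mRNA has the sequence of the coding strand (reverse complement of the template) with T→U. Reverse complement of CCTTTGACCTTGCGCGGAGGCTAGTTGACACCCGCACCCCTGATAAGTAGTTGCATCCACGACGTGAGGAGGAGACCCTGGT is ACCAGGGTCTCCTCCTCACGTCGTGGATGCAACTACTTATCAGGGGTGCGGGTGTCAACTAGCCTCCGCGCAAGGTCAAAGG; then T→U.

5'-ACCAGGGUCUCCUCCUCACGUCGUGGAUGCAACUACUUAUCAGGGGUGCGGGUGUCAACUAGCCUCCGCGCAAGGUCAAAGG-3'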